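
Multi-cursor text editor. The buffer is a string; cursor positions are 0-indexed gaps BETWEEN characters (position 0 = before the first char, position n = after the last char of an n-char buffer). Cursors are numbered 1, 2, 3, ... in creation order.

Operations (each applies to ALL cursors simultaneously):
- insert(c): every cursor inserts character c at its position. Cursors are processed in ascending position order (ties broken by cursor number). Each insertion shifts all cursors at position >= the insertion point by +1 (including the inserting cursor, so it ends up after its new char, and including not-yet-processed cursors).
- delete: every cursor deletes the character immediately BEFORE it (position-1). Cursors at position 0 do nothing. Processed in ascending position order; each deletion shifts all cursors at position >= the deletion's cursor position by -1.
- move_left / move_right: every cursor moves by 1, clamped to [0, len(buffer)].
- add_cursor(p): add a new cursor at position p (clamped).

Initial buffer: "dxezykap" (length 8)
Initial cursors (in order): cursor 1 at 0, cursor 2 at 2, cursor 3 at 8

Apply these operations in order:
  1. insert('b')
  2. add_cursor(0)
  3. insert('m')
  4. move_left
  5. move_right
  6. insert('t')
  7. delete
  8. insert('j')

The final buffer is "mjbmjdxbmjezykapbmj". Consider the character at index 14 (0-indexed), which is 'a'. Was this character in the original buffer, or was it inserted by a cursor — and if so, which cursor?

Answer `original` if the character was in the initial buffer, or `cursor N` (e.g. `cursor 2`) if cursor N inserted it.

Answer: original

Derivation:
After op 1 (insert('b')): buffer="bdxbezykapb" (len 11), cursors c1@1 c2@4 c3@11, authorship 1..2......3
After op 2 (add_cursor(0)): buffer="bdxbezykapb" (len 11), cursors c4@0 c1@1 c2@4 c3@11, authorship 1..2......3
After op 3 (insert('m')): buffer="mbmdxbmezykapbm" (len 15), cursors c4@1 c1@3 c2@7 c3@15, authorship 411..22......33
After op 4 (move_left): buffer="mbmdxbmezykapbm" (len 15), cursors c4@0 c1@2 c2@6 c3@14, authorship 411..22......33
After op 5 (move_right): buffer="mbmdxbmezykapbm" (len 15), cursors c4@1 c1@3 c2@7 c3@15, authorship 411..22......33
After op 6 (insert('t')): buffer="mtbmtdxbmtezykapbmt" (len 19), cursors c4@2 c1@5 c2@10 c3@19, authorship 44111..222......333
After op 7 (delete): buffer="mbmdxbmezykapbm" (len 15), cursors c4@1 c1@3 c2@7 c3@15, authorship 411..22......33
After op 8 (insert('j')): buffer="mjbmjdxbmjezykapbmj" (len 19), cursors c4@2 c1@5 c2@10 c3@19, authorship 44111..222......333
Authorship (.=original, N=cursor N): 4 4 1 1 1 . . 2 2 2 . . . . . . 3 3 3
Index 14: author = original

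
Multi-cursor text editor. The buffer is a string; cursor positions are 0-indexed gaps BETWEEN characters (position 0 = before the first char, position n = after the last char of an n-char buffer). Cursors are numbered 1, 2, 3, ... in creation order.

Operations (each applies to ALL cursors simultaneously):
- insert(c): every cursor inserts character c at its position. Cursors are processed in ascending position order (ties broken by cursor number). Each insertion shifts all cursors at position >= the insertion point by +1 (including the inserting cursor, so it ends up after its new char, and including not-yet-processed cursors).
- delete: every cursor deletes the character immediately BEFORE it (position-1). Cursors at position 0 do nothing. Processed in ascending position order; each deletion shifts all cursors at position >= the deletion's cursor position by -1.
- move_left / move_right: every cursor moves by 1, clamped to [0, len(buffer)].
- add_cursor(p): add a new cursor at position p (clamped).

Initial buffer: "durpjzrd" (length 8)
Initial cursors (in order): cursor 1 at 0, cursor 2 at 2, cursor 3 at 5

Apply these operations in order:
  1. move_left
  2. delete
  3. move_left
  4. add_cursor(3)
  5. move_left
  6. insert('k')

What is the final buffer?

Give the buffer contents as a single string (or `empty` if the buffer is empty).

Answer: kkkurkjzrd

Derivation:
After op 1 (move_left): buffer="durpjzrd" (len 8), cursors c1@0 c2@1 c3@4, authorship ........
After op 2 (delete): buffer="urjzrd" (len 6), cursors c1@0 c2@0 c3@2, authorship ......
After op 3 (move_left): buffer="urjzrd" (len 6), cursors c1@0 c2@0 c3@1, authorship ......
After op 4 (add_cursor(3)): buffer="urjzrd" (len 6), cursors c1@0 c2@0 c3@1 c4@3, authorship ......
After op 5 (move_left): buffer="urjzrd" (len 6), cursors c1@0 c2@0 c3@0 c4@2, authorship ......
After op 6 (insert('k')): buffer="kkkurkjzrd" (len 10), cursors c1@3 c2@3 c3@3 c4@6, authorship 123..4....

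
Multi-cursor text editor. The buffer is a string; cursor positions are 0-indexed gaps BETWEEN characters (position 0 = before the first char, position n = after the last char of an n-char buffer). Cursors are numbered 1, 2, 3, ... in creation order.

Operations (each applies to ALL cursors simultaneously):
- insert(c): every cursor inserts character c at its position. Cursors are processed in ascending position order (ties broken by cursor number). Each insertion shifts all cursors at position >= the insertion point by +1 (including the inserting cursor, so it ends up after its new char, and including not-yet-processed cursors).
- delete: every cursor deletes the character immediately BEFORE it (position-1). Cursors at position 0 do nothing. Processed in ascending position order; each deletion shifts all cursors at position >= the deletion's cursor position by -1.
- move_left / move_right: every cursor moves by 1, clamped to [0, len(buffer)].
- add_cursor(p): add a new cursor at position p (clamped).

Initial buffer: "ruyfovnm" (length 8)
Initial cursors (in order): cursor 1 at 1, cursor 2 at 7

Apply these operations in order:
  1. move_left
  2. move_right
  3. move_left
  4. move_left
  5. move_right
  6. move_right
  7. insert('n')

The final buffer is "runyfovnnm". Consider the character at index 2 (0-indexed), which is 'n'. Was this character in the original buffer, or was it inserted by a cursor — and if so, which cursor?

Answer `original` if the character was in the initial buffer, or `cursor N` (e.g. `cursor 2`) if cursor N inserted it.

After op 1 (move_left): buffer="ruyfovnm" (len 8), cursors c1@0 c2@6, authorship ........
After op 2 (move_right): buffer="ruyfovnm" (len 8), cursors c1@1 c2@7, authorship ........
After op 3 (move_left): buffer="ruyfovnm" (len 8), cursors c1@0 c2@6, authorship ........
After op 4 (move_left): buffer="ruyfovnm" (len 8), cursors c1@0 c2@5, authorship ........
After op 5 (move_right): buffer="ruyfovnm" (len 8), cursors c1@1 c2@6, authorship ........
After op 6 (move_right): buffer="ruyfovnm" (len 8), cursors c1@2 c2@7, authorship ........
After op 7 (insert('n')): buffer="runyfovnnm" (len 10), cursors c1@3 c2@9, authorship ..1.....2.
Authorship (.=original, N=cursor N): . . 1 . . . . . 2 .
Index 2: author = 1

Answer: cursor 1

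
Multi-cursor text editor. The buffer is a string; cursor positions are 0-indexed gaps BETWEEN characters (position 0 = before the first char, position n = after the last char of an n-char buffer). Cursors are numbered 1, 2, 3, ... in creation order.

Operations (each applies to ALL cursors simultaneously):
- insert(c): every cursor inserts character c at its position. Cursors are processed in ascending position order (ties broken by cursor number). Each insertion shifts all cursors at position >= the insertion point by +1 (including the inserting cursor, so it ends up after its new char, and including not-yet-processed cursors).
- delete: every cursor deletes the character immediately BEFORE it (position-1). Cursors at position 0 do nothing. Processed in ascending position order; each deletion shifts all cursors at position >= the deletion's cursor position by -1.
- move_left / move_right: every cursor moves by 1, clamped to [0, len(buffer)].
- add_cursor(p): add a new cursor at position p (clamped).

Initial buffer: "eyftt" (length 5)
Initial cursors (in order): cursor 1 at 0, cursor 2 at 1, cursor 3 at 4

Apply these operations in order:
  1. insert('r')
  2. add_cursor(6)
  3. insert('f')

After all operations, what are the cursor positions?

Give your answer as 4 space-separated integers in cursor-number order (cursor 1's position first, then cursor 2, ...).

After op 1 (insert('r')): buffer="reryftrt" (len 8), cursors c1@1 c2@3 c3@7, authorship 1.2...3.
After op 2 (add_cursor(6)): buffer="reryftrt" (len 8), cursors c1@1 c2@3 c4@6 c3@7, authorship 1.2...3.
After op 3 (insert('f')): buffer="rferfyftfrft" (len 12), cursors c1@2 c2@5 c4@9 c3@11, authorship 11.22...433.

Answer: 2 5 11 9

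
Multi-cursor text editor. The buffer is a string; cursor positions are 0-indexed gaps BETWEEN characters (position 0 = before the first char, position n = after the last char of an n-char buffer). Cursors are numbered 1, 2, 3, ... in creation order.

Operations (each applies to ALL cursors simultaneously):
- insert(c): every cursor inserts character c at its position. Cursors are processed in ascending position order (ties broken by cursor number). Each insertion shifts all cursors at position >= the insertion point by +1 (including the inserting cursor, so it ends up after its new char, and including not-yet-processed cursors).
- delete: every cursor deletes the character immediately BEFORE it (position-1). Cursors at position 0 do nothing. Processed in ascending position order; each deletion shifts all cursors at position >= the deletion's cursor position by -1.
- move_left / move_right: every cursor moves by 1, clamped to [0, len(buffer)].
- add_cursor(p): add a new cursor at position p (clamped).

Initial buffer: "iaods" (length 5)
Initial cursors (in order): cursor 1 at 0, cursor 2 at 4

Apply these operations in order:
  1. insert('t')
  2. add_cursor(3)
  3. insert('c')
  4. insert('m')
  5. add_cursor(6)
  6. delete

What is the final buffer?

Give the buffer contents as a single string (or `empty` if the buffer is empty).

After op 1 (insert('t')): buffer="tiaodts" (len 7), cursors c1@1 c2@6, authorship 1....2.
After op 2 (add_cursor(3)): buffer="tiaodts" (len 7), cursors c1@1 c3@3 c2@6, authorship 1....2.
After op 3 (insert('c')): buffer="tciacodtcs" (len 10), cursors c1@2 c3@5 c2@9, authorship 11..3..22.
After op 4 (insert('m')): buffer="tcmiacmodtcms" (len 13), cursors c1@3 c3@7 c2@12, authorship 111..33..222.
After op 5 (add_cursor(6)): buffer="tcmiacmodtcms" (len 13), cursors c1@3 c4@6 c3@7 c2@12, authorship 111..33..222.
After op 6 (delete): buffer="tciaodtcs" (len 9), cursors c1@2 c3@4 c4@4 c2@8, authorship 11....22.

Answer: tciaodtcs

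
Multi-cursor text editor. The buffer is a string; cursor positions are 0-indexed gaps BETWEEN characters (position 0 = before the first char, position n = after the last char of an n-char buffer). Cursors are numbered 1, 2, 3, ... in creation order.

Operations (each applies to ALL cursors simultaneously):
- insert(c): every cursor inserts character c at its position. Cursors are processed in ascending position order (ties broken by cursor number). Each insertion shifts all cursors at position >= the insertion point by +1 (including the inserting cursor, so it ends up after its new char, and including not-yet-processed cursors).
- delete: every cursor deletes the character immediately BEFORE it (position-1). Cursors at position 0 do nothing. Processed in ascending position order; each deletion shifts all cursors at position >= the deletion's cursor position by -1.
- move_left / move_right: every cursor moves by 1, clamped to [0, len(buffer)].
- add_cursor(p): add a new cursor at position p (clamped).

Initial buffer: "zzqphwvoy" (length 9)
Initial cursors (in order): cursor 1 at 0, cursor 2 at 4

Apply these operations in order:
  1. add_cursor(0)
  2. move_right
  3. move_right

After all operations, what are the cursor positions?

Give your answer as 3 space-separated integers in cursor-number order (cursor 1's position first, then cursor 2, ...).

Answer: 2 6 2

Derivation:
After op 1 (add_cursor(0)): buffer="zzqphwvoy" (len 9), cursors c1@0 c3@0 c2@4, authorship .........
After op 2 (move_right): buffer="zzqphwvoy" (len 9), cursors c1@1 c3@1 c2@5, authorship .........
After op 3 (move_right): buffer="zzqphwvoy" (len 9), cursors c1@2 c3@2 c2@6, authorship .........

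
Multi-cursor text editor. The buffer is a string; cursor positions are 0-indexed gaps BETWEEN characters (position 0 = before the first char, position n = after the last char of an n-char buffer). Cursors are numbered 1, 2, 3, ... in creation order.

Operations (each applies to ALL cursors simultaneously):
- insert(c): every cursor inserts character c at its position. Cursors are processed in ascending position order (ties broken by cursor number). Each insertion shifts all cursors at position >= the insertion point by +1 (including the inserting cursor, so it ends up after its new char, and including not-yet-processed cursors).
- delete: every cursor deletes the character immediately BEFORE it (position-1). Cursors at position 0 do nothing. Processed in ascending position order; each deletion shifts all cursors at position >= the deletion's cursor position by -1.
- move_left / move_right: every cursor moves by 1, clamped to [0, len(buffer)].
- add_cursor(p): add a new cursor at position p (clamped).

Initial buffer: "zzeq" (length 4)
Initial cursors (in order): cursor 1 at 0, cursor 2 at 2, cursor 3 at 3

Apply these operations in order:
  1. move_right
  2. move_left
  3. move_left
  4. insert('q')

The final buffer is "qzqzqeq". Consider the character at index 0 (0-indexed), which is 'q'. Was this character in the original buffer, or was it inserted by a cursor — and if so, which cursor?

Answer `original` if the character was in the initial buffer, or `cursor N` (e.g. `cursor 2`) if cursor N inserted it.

Answer: cursor 1

Derivation:
After op 1 (move_right): buffer="zzeq" (len 4), cursors c1@1 c2@3 c3@4, authorship ....
After op 2 (move_left): buffer="zzeq" (len 4), cursors c1@0 c2@2 c3@3, authorship ....
After op 3 (move_left): buffer="zzeq" (len 4), cursors c1@0 c2@1 c3@2, authorship ....
After op 4 (insert('q')): buffer="qzqzqeq" (len 7), cursors c1@1 c2@3 c3@5, authorship 1.2.3..
Authorship (.=original, N=cursor N): 1 . 2 . 3 . .
Index 0: author = 1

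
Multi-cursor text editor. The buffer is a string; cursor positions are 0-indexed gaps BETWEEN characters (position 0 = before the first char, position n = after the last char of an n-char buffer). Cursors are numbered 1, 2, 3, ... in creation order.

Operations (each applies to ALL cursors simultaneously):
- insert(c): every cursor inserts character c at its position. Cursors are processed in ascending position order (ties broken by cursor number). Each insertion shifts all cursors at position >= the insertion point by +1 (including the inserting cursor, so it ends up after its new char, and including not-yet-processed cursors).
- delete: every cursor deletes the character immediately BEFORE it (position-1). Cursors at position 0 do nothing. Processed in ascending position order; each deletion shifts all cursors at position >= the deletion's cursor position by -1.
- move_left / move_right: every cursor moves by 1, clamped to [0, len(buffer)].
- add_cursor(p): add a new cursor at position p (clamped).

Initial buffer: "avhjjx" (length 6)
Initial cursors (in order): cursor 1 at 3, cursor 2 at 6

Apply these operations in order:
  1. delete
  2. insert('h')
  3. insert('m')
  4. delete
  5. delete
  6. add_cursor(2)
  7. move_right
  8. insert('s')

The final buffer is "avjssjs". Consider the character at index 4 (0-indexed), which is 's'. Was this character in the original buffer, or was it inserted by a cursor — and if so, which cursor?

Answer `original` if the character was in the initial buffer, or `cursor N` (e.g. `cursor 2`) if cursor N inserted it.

After op 1 (delete): buffer="avjj" (len 4), cursors c1@2 c2@4, authorship ....
After op 2 (insert('h')): buffer="avhjjh" (len 6), cursors c1@3 c2@6, authorship ..1..2
After op 3 (insert('m')): buffer="avhmjjhm" (len 8), cursors c1@4 c2@8, authorship ..11..22
After op 4 (delete): buffer="avhjjh" (len 6), cursors c1@3 c2@6, authorship ..1..2
After op 5 (delete): buffer="avjj" (len 4), cursors c1@2 c2@4, authorship ....
After op 6 (add_cursor(2)): buffer="avjj" (len 4), cursors c1@2 c3@2 c2@4, authorship ....
After op 7 (move_right): buffer="avjj" (len 4), cursors c1@3 c3@3 c2@4, authorship ....
After op 8 (insert('s')): buffer="avjssjs" (len 7), cursors c1@5 c3@5 c2@7, authorship ...13.2
Authorship (.=original, N=cursor N): . . . 1 3 . 2
Index 4: author = 3

Answer: cursor 3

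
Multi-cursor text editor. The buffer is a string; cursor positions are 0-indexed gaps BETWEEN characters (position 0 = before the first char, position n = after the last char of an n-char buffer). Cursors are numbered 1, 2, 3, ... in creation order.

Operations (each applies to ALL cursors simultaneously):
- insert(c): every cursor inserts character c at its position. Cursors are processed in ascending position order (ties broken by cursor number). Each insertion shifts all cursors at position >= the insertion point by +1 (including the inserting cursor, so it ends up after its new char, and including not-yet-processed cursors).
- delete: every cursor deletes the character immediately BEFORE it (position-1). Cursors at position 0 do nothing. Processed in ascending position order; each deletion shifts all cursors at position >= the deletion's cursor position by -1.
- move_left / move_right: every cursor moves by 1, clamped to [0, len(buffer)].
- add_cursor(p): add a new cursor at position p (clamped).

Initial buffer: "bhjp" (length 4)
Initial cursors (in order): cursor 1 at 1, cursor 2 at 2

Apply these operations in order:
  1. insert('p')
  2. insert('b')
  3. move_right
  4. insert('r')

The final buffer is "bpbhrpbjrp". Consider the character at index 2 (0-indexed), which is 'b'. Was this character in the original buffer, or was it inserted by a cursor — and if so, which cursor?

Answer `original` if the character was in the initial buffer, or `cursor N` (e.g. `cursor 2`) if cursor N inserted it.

Answer: cursor 1

Derivation:
After op 1 (insert('p')): buffer="bphpjp" (len 6), cursors c1@2 c2@4, authorship .1.2..
After op 2 (insert('b')): buffer="bpbhpbjp" (len 8), cursors c1@3 c2@6, authorship .11.22..
After op 3 (move_right): buffer="bpbhpbjp" (len 8), cursors c1@4 c2@7, authorship .11.22..
After op 4 (insert('r')): buffer="bpbhrpbjrp" (len 10), cursors c1@5 c2@9, authorship .11.122.2.
Authorship (.=original, N=cursor N): . 1 1 . 1 2 2 . 2 .
Index 2: author = 1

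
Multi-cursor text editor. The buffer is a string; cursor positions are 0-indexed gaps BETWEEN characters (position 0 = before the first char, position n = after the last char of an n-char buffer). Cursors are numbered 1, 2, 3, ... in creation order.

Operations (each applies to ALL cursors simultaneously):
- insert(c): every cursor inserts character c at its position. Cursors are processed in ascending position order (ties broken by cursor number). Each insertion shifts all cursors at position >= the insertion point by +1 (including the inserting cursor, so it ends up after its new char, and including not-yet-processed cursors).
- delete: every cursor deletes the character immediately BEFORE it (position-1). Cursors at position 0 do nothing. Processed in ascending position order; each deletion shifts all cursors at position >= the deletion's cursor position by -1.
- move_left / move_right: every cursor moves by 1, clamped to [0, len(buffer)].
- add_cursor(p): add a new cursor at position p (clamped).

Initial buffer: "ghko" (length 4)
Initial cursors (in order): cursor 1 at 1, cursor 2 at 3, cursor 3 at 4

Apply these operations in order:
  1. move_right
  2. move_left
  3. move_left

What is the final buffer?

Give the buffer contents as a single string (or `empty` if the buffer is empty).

After op 1 (move_right): buffer="ghko" (len 4), cursors c1@2 c2@4 c3@4, authorship ....
After op 2 (move_left): buffer="ghko" (len 4), cursors c1@1 c2@3 c3@3, authorship ....
After op 3 (move_left): buffer="ghko" (len 4), cursors c1@0 c2@2 c3@2, authorship ....

Answer: ghko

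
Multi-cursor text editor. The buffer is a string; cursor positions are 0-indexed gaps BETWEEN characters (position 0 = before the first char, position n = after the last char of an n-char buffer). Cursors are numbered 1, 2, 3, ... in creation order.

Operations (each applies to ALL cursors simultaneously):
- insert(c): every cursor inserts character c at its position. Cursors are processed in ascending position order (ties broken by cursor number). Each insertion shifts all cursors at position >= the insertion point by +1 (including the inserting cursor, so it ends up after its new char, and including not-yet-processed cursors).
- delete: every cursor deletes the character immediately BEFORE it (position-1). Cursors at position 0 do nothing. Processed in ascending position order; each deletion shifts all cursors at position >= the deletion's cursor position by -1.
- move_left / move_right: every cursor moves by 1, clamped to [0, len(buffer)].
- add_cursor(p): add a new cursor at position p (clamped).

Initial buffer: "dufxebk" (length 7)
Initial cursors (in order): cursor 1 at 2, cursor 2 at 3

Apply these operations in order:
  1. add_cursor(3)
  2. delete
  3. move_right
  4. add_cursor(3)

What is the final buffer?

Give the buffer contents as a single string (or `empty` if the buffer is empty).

After op 1 (add_cursor(3)): buffer="dufxebk" (len 7), cursors c1@2 c2@3 c3@3, authorship .......
After op 2 (delete): buffer="xebk" (len 4), cursors c1@0 c2@0 c3@0, authorship ....
After op 3 (move_right): buffer="xebk" (len 4), cursors c1@1 c2@1 c3@1, authorship ....
After op 4 (add_cursor(3)): buffer="xebk" (len 4), cursors c1@1 c2@1 c3@1 c4@3, authorship ....

Answer: xebk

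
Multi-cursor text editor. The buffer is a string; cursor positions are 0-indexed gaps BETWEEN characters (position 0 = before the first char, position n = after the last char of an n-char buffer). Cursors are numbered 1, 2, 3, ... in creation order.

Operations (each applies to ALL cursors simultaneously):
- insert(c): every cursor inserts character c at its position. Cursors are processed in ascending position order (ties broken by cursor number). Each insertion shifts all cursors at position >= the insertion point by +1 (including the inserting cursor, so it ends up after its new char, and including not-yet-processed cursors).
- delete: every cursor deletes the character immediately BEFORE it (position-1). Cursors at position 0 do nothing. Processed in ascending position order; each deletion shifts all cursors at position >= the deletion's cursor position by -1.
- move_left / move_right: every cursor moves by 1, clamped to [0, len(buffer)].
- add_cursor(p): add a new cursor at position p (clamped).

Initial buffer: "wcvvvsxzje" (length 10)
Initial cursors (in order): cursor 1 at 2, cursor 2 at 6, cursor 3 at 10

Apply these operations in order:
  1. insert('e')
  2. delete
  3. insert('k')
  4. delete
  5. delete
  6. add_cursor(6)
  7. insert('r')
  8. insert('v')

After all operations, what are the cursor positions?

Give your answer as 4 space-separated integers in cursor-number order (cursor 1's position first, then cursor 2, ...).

After op 1 (insert('e')): buffer="wcevvvsexzjee" (len 13), cursors c1@3 c2@8 c3@13, authorship ..1....2....3
After op 2 (delete): buffer="wcvvvsxzje" (len 10), cursors c1@2 c2@6 c3@10, authorship ..........
After op 3 (insert('k')): buffer="wckvvvskxzjek" (len 13), cursors c1@3 c2@8 c3@13, authorship ..1....2....3
After op 4 (delete): buffer="wcvvvsxzje" (len 10), cursors c1@2 c2@6 c3@10, authorship ..........
After op 5 (delete): buffer="wvvvxzj" (len 7), cursors c1@1 c2@4 c3@7, authorship .......
After op 6 (add_cursor(6)): buffer="wvvvxzj" (len 7), cursors c1@1 c2@4 c4@6 c3@7, authorship .......
After op 7 (insert('r')): buffer="wrvvvrxzrjr" (len 11), cursors c1@2 c2@6 c4@9 c3@11, authorship .1...2..4.3
After op 8 (insert('v')): buffer="wrvvvvrvxzrvjrv" (len 15), cursors c1@3 c2@8 c4@12 c3@15, authorship .11...22..44.33

Answer: 3 8 15 12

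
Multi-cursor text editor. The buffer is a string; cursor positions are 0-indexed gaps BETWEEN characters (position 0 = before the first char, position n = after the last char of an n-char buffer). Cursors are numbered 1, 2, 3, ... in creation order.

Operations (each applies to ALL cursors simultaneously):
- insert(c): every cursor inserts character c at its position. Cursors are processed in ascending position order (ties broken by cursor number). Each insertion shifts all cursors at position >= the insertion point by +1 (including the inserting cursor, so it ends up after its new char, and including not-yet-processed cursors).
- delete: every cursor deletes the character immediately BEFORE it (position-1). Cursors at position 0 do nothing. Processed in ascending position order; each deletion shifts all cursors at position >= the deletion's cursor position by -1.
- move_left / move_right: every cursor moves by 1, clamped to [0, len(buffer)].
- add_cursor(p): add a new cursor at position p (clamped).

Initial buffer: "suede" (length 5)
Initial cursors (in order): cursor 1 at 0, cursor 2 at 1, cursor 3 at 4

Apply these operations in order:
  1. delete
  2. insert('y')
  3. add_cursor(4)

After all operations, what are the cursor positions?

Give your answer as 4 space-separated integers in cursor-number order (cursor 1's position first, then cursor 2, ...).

After op 1 (delete): buffer="uee" (len 3), cursors c1@0 c2@0 c3@2, authorship ...
After op 2 (insert('y')): buffer="yyueye" (len 6), cursors c1@2 c2@2 c3@5, authorship 12..3.
After op 3 (add_cursor(4)): buffer="yyueye" (len 6), cursors c1@2 c2@2 c4@4 c3@5, authorship 12..3.

Answer: 2 2 5 4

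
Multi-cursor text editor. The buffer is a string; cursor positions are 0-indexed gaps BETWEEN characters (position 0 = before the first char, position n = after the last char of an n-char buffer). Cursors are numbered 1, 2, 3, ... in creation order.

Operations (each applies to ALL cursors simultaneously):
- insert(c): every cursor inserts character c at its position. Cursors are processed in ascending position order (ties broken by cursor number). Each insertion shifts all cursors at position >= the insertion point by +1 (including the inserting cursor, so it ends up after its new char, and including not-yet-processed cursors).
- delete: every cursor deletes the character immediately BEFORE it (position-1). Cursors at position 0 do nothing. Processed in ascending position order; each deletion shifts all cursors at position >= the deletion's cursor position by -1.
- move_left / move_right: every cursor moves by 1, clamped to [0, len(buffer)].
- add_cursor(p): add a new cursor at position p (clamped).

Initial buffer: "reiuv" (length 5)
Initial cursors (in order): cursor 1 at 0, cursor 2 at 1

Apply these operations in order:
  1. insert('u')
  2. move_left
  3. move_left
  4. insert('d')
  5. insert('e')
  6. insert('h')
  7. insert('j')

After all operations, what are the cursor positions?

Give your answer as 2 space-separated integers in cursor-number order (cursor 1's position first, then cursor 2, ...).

After op 1 (insert('u')): buffer="urueiuv" (len 7), cursors c1@1 c2@3, authorship 1.2....
After op 2 (move_left): buffer="urueiuv" (len 7), cursors c1@0 c2@2, authorship 1.2....
After op 3 (move_left): buffer="urueiuv" (len 7), cursors c1@0 c2@1, authorship 1.2....
After op 4 (insert('d')): buffer="dudrueiuv" (len 9), cursors c1@1 c2@3, authorship 112.2....
After op 5 (insert('e')): buffer="deuderueiuv" (len 11), cursors c1@2 c2@5, authorship 11122.2....
After op 6 (insert('h')): buffer="dehudehrueiuv" (len 13), cursors c1@3 c2@7, authorship 1111222.2....
After op 7 (insert('j')): buffer="dehjudehjrueiuv" (len 15), cursors c1@4 c2@9, authorship 111112222.2....

Answer: 4 9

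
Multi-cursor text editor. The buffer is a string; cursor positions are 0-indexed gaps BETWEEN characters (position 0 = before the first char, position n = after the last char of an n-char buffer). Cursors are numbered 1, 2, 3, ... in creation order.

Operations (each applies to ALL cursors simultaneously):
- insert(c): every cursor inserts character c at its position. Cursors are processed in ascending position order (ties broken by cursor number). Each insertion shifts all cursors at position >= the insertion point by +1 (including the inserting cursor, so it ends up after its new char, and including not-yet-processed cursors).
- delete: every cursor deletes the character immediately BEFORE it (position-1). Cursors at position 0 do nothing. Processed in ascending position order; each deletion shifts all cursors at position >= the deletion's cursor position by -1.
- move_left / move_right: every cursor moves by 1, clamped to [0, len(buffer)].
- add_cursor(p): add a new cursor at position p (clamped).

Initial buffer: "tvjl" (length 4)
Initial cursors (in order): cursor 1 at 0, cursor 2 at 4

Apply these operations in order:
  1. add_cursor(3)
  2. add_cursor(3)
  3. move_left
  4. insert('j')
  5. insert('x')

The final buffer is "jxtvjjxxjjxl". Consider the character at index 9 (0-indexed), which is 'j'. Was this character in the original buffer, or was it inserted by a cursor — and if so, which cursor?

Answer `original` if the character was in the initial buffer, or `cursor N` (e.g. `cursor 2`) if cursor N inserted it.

Answer: cursor 2

Derivation:
After op 1 (add_cursor(3)): buffer="tvjl" (len 4), cursors c1@0 c3@3 c2@4, authorship ....
After op 2 (add_cursor(3)): buffer="tvjl" (len 4), cursors c1@0 c3@3 c4@3 c2@4, authorship ....
After op 3 (move_left): buffer="tvjl" (len 4), cursors c1@0 c3@2 c4@2 c2@3, authorship ....
After op 4 (insert('j')): buffer="jtvjjjjl" (len 8), cursors c1@1 c3@5 c4@5 c2@7, authorship 1..34.2.
After op 5 (insert('x')): buffer="jxtvjjxxjjxl" (len 12), cursors c1@2 c3@8 c4@8 c2@11, authorship 11..3434.22.
Authorship (.=original, N=cursor N): 1 1 . . 3 4 3 4 . 2 2 .
Index 9: author = 2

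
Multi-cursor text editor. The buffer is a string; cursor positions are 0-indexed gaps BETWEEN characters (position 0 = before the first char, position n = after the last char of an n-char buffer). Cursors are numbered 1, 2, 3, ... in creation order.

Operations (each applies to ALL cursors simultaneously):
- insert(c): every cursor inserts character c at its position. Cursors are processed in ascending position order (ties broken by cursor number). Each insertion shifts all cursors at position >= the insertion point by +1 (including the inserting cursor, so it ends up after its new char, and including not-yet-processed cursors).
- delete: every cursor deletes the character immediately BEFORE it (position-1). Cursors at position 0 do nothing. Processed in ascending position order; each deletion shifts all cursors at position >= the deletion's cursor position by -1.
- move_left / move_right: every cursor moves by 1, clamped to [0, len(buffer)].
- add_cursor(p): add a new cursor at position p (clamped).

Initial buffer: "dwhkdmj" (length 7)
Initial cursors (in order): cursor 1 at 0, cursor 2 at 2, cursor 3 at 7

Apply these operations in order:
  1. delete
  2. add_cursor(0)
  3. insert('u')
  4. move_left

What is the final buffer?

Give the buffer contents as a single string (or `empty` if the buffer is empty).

After op 1 (delete): buffer="dhkdm" (len 5), cursors c1@0 c2@1 c3@5, authorship .....
After op 2 (add_cursor(0)): buffer="dhkdm" (len 5), cursors c1@0 c4@0 c2@1 c3@5, authorship .....
After op 3 (insert('u')): buffer="uuduhkdmu" (len 9), cursors c1@2 c4@2 c2@4 c3@9, authorship 14.2....3
After op 4 (move_left): buffer="uuduhkdmu" (len 9), cursors c1@1 c4@1 c2@3 c3@8, authorship 14.2....3

Answer: uuduhkdmu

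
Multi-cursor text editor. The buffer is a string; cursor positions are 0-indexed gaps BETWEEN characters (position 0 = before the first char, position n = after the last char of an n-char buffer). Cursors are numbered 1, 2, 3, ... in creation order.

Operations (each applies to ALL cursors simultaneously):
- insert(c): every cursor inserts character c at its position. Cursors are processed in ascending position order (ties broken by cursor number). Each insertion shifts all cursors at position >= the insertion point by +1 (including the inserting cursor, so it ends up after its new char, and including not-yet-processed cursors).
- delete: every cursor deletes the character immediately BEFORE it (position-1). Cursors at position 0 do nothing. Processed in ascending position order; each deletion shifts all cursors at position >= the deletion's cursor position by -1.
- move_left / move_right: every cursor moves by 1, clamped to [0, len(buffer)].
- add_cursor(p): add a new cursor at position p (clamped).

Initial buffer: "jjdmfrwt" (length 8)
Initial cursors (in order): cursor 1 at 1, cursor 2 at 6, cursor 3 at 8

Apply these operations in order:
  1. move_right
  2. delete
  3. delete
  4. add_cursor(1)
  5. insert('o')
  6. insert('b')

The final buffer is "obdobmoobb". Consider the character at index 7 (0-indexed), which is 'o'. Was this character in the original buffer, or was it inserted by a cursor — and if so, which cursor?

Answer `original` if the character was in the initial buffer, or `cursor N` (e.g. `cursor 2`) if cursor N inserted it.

Answer: cursor 3

Derivation:
After op 1 (move_right): buffer="jjdmfrwt" (len 8), cursors c1@2 c2@7 c3@8, authorship ........
After op 2 (delete): buffer="jdmfr" (len 5), cursors c1@1 c2@5 c3@5, authorship .....
After op 3 (delete): buffer="dm" (len 2), cursors c1@0 c2@2 c3@2, authorship ..
After op 4 (add_cursor(1)): buffer="dm" (len 2), cursors c1@0 c4@1 c2@2 c3@2, authorship ..
After op 5 (insert('o')): buffer="odomoo" (len 6), cursors c1@1 c4@3 c2@6 c3@6, authorship 1.4.23
After op 6 (insert('b')): buffer="obdobmoobb" (len 10), cursors c1@2 c4@5 c2@10 c3@10, authorship 11.44.2323
Authorship (.=original, N=cursor N): 1 1 . 4 4 . 2 3 2 3
Index 7: author = 3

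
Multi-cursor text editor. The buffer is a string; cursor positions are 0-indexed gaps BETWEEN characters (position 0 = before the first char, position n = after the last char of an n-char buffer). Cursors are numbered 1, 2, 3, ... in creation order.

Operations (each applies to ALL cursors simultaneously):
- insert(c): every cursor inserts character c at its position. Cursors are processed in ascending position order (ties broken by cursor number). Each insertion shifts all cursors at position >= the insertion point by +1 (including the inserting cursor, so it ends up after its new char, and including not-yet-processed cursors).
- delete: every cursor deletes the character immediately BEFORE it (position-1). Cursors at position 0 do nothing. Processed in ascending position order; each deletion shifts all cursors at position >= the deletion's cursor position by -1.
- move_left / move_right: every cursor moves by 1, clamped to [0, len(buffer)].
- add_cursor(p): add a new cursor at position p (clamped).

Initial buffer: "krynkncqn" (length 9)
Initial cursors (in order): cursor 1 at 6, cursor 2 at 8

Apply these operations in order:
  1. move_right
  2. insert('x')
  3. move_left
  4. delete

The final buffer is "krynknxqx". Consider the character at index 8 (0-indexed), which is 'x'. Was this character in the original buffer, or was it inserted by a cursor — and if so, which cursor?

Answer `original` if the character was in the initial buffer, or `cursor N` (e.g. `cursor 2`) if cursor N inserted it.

Answer: cursor 2

Derivation:
After op 1 (move_right): buffer="krynkncqn" (len 9), cursors c1@7 c2@9, authorship .........
After op 2 (insert('x')): buffer="krynkncxqnx" (len 11), cursors c1@8 c2@11, authorship .......1..2
After op 3 (move_left): buffer="krynkncxqnx" (len 11), cursors c1@7 c2@10, authorship .......1..2
After op 4 (delete): buffer="krynknxqx" (len 9), cursors c1@6 c2@8, authorship ......1.2
Authorship (.=original, N=cursor N): . . . . . . 1 . 2
Index 8: author = 2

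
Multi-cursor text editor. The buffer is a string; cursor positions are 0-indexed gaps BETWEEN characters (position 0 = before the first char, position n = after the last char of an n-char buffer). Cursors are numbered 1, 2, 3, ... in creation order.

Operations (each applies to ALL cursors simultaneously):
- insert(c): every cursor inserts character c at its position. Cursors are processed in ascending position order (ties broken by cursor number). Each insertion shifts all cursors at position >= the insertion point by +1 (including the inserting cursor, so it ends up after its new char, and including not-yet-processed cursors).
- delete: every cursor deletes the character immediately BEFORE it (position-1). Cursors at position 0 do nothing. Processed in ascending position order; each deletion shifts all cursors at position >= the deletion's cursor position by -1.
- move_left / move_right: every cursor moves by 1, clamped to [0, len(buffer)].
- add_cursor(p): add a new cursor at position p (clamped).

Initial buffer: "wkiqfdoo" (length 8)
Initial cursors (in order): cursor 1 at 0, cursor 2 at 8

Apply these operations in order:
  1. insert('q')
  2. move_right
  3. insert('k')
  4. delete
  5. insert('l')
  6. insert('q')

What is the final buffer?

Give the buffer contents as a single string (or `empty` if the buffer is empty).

After op 1 (insert('q')): buffer="qwkiqfdooq" (len 10), cursors c1@1 c2@10, authorship 1........2
After op 2 (move_right): buffer="qwkiqfdooq" (len 10), cursors c1@2 c2@10, authorship 1........2
After op 3 (insert('k')): buffer="qwkkiqfdooqk" (len 12), cursors c1@3 c2@12, authorship 1.1.......22
After op 4 (delete): buffer="qwkiqfdooq" (len 10), cursors c1@2 c2@10, authorship 1........2
After op 5 (insert('l')): buffer="qwlkiqfdooql" (len 12), cursors c1@3 c2@12, authorship 1.1.......22
After op 6 (insert('q')): buffer="qwlqkiqfdooqlq" (len 14), cursors c1@4 c2@14, authorship 1.11.......222

Answer: qwlqkiqfdooqlq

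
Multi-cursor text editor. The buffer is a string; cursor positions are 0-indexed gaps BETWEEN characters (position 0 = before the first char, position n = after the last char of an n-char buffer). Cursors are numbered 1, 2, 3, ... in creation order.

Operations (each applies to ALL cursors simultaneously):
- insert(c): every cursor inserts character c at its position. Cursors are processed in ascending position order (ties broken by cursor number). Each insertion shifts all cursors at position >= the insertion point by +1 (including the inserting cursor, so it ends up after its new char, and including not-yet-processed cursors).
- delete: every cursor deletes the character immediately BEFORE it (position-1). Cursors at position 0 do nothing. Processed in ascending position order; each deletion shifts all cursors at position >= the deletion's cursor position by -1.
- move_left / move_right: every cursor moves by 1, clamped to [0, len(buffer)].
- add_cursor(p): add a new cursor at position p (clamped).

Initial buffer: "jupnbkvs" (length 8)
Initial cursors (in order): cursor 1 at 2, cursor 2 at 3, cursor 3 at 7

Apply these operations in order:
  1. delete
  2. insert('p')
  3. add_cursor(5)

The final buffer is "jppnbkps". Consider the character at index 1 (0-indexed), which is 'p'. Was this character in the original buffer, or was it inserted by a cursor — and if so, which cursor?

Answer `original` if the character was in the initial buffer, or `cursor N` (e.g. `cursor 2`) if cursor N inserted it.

Answer: cursor 1

Derivation:
After op 1 (delete): buffer="jnbks" (len 5), cursors c1@1 c2@1 c3@4, authorship .....
After op 2 (insert('p')): buffer="jppnbkps" (len 8), cursors c1@3 c2@3 c3@7, authorship .12...3.
After op 3 (add_cursor(5)): buffer="jppnbkps" (len 8), cursors c1@3 c2@3 c4@5 c3@7, authorship .12...3.
Authorship (.=original, N=cursor N): . 1 2 . . . 3 .
Index 1: author = 1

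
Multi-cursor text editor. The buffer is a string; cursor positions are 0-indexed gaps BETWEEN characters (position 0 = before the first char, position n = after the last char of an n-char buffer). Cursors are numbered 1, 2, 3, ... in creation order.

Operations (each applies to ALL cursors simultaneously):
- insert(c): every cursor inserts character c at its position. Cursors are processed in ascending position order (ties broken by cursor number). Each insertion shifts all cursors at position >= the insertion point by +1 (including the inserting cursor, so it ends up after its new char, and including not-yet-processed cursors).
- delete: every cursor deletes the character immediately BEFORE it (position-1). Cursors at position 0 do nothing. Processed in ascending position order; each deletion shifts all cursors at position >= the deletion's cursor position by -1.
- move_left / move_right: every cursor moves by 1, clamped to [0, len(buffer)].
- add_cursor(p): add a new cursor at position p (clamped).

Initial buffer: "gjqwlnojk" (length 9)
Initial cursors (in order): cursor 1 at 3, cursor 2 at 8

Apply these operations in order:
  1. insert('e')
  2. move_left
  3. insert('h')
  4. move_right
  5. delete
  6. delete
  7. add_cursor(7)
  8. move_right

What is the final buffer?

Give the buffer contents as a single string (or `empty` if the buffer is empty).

Answer: gjqwlnojk

Derivation:
After op 1 (insert('e')): buffer="gjqewlnojek" (len 11), cursors c1@4 c2@10, authorship ...1.....2.
After op 2 (move_left): buffer="gjqewlnojek" (len 11), cursors c1@3 c2@9, authorship ...1.....2.
After op 3 (insert('h')): buffer="gjqhewlnojhek" (len 13), cursors c1@4 c2@11, authorship ...11.....22.
After op 4 (move_right): buffer="gjqhewlnojhek" (len 13), cursors c1@5 c2@12, authorship ...11.....22.
After op 5 (delete): buffer="gjqhwlnojhk" (len 11), cursors c1@4 c2@10, authorship ...1.....2.
After op 6 (delete): buffer="gjqwlnojk" (len 9), cursors c1@3 c2@8, authorship .........
After op 7 (add_cursor(7)): buffer="gjqwlnojk" (len 9), cursors c1@3 c3@7 c2@8, authorship .........
After op 8 (move_right): buffer="gjqwlnojk" (len 9), cursors c1@4 c3@8 c2@9, authorship .........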